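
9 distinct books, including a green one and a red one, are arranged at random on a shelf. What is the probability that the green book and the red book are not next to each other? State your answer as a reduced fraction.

7/9

There are 9! = 362880 arrangements.
Arrangements with the green book and the red book adjacent: 2·8! = 80640.
So not adjacent: 362880 − 80640 = 282240, probability 282240/362880 = 7/9.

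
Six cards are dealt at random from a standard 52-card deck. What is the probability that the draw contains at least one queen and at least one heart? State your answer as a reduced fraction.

There are C(52,6) = 20358520 possible draws.
By inclusion-exclusion on the complements, draws missing all queens or all hearts: C(48,6) + C(39,6) − C(36,6) = 12271512 + 3262623 − 1947792 = 13586343.
So draws with at least one of each: 20358520 − 13586343 = 6772177, probability 6772177/20358520.

6772177/20358520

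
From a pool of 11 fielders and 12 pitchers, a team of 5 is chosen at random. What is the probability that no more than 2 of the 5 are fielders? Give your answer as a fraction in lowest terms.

1667/3059

Total selections: C(23,5) = 33649.
Favorable selections (no more than 2 fielders): C(11,0)·C(12,5) + C(11,1)·C(12,4) + C(11,2)·C(12,3) = 792 + 5445 + 12100 = 18337.
Probability = 18337/33649 = 1667/3059.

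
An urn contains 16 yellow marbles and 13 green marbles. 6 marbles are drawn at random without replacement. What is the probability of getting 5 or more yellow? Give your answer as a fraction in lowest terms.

There are C(29,6) = 475020 ways to choose the 6.
Favorable selections (5 or more yellow): C(16,5)·C(13,1) + C(16,6)·C(13,0) = 56784 + 8008 = 64792.
Probability = 64792/475020 = 178/1305.

178/1305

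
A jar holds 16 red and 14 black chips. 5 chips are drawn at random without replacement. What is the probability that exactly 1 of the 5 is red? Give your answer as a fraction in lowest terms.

88/783

The sample space is all 5-subsets of the 30: C(30,5) = 142506.
Selections with exactly 1 red: choose 1 of the 16 red and 4 of the 14 black, C(16,1)·C(14,4) = 16·1001 = 16016.
Probability = 16016/142506 = 88/783.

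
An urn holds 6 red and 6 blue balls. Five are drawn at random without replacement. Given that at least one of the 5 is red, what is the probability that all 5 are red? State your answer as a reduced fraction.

1/131

Work in counts. Selections with at least one red: C(12,5) − C(6,5) = 792 − 6 = 786.
Of those, selections where all 5 are red: C(6,5) = 6.
Conditional probability = 6/786 = 1/131.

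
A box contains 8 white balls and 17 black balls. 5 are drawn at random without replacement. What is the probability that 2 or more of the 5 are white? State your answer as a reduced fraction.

Total selections: C(25,5) = 53130.
Favorable selections (2 or more white): C(8,2)·C(17,3) + C(8,3)·C(17,2) + C(8,4)·C(17,1) + C(8,5)·C(17,0) = 19040 + 7616 + 1190 + 56 = 27902.
Probability = 27902/53130 = 1993/3795.

1993/3795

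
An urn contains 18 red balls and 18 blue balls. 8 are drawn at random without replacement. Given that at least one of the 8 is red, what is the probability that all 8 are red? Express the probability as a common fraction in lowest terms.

Work in counts. Selections with at least one red: C(36,8) − C(18,8) = 30260340 − 43758 = 30216582.
Of those, selections where all 8 are red: C(18,8) = 43758.
Conditional probability = 43758/30216582 = 13/8977.

13/8977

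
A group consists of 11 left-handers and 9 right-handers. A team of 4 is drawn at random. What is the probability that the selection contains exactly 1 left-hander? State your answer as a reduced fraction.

Total number of selections: C(20,4) = 4845.
Selections with exactly 1 left-hander: choose 1 of the 11 left-handers and 3 of the 9 right-handers, C(11,1)·C(9,3) = 11·84 = 924.
Probability = 924/4845 = 308/1615.

308/1615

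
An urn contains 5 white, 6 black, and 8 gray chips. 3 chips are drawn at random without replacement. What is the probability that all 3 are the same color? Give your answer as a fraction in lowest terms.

86/969

There are C(19,3) = 969 ways to draw 3 chips.
All same color: C(5,3) + C(6,3) + C(8,3) = 10 + 20 + 56 = 86.
Probability = 86/969.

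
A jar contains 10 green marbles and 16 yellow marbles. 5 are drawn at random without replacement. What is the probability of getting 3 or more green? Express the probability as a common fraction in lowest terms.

Total selections: C(26,5) = 65780.
Favorable selections (3 or more green): C(10,3)·C(16,2) + C(10,4)·C(16,1) + C(10,5)·C(16,0) = 14400 + 3360 + 252 = 18012.
Probability = 18012/65780 = 4503/16445.

4503/16445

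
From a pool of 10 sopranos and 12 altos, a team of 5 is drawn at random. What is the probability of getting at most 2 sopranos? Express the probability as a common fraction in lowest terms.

79/133

There are C(22,5) = 26334 ways to choose the 5.
Favorable selections (at most 2 sopranos): C(10,0)·C(12,5) + C(10,1)·C(12,4) + C(10,2)·C(12,3) = 792 + 4950 + 9900 = 15642.
Probability = 15642/26334 = 79/133.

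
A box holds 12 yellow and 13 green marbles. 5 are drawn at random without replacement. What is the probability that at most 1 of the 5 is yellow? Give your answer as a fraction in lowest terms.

There are C(25,5) = 53130 ways to choose the 5.
Favorable selections (at most 1 yellow): C(12,0)·C(13,5) + C(12,1)·C(13,4) = 1287 + 8580 = 9867.
Probability = 9867/53130 = 13/70.

13/70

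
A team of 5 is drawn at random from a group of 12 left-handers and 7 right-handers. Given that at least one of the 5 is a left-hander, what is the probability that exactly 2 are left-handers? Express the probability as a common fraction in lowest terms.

Work in counts. Selections with at least one left-hander: C(19,5) − C(7,5) = 11628 − 21 = 11607.
Of those, selections where exactly 2 are left-handers: C(12,2)·C(7,3) = 66·35 = 2310.
Conditional probability = 2310/11607 = 770/3869.

770/3869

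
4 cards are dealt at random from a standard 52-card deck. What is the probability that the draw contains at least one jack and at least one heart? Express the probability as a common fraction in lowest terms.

52799/270725

There are C(52,4) = 270725 possible draws.
By inclusion-exclusion on the complements, draws missing all jacks or all hearts: C(48,4) + C(39,4) − C(36,4) = 194580 + 82251 − 58905 = 217926.
So draws with at least one of each: 270725 − 217926 = 52799, probability 52799/270725.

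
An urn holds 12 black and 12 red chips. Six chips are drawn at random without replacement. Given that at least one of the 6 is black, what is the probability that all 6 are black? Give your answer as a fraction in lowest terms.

Work in counts. Selections with at least one black: C(24,6) − C(12,6) = 134596 − 924 = 133672.
Of those, selections where all 6 are black: C(12,6) = 924.
Conditional probability = 924/133672 = 3/434.

3/434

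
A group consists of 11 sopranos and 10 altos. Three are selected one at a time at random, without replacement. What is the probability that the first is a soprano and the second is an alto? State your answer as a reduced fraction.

11/42

Multiply the conditional probabilities at each draw: 11/21 · 10/20 = 110/420 = 11/42.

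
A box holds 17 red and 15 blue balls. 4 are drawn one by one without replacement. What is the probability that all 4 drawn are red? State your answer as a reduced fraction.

119/1798

Multiply the conditional probabilities at each draw: 17/32 · 16/31 · 15/30 · 14/29 = 57120/863040 = 119/1798.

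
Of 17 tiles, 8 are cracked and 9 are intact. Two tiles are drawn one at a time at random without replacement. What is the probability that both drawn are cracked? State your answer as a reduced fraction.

Multiply the conditional probabilities at each draw: 8/17 · 7/16 = 56/272 = 7/34.

7/34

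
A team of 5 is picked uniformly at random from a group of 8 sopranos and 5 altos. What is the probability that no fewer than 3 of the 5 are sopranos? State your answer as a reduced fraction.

322/429

Total selections: C(13,5) = 1287.
Favorable selections (no fewer than 3 sopranos): C(8,3)·C(5,2) + C(8,4)·C(5,1) + C(8,5)·C(5,0) = 560 + 350 + 56 = 966.
Probability = 966/1287 = 322/429.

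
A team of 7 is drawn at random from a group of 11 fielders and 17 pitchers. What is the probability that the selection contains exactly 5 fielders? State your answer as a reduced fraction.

238/4485

Total number of selections: C(28,7) = 1184040.
Selections with exactly 5 fielders: choose 5 of the 11 fielders and 2 of the 17 pitchers, C(11,5)·C(17,2) = 462·136 = 62832.
Probability = 62832/1184040 = 238/4485.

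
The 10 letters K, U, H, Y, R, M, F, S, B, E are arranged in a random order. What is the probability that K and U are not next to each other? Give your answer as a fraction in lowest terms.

There are 10! = 3628800 arrangements.
Arrangements with K and U adjacent: 2·9! = 725760.
So not adjacent: 3628800 − 725760 = 2903040, probability 2903040/3628800 = 4/5.

4/5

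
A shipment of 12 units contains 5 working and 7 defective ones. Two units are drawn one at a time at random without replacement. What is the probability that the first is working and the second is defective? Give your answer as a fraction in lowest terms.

Multiply the conditional probabilities at each draw: 5/12 · 7/11 = 35/132.

35/132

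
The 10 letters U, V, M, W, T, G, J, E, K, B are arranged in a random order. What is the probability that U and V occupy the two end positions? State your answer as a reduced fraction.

1/45

There are 10! = 3628800 arrangements.
Place U and V at the ends in 2 ways, arrange the remaining 8 in 8! = 40320 ways: 2·40320 = 80640.
Probability = 80640/3628800 = 1/45.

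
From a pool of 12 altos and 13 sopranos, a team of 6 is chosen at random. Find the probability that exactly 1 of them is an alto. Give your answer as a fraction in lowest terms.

351/4025

There are C(25,6) = 177100 ways to choose 6 from 25.
Selections with exactly 1 alto: choose 1 of the 12 altos and 5 of the 13 sopranos, C(12,1)·C(13,5) = 12·1287 = 15444.
Probability = 15444/177100 = 351/4025.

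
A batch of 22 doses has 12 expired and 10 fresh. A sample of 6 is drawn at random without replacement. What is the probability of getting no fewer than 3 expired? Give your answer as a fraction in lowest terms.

There are C(22,6) = 74613 ways to choose the 6.
Favorable selections (no fewer than 3 expired): C(12,3)·C(10,3) + C(12,4)·C(10,2) + C(12,5)·C(10,1) + C(12,6)·C(10,0) = 26400 + 22275 + 7920 + 924 = 57519.
Probability = 57519/74613 = 249/323.

249/323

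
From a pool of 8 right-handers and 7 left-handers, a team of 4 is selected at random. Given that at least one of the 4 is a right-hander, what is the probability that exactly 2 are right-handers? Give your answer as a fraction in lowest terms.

42/95

Work in counts. Selections with at least one right-hander: C(15,4) − C(7,4) = 1365 − 35 = 1330.
Of those, selections where exactly 2 are right-handers: C(8,2)·C(7,2) = 28·21 = 588.
Conditional probability = 588/1330 = 42/95.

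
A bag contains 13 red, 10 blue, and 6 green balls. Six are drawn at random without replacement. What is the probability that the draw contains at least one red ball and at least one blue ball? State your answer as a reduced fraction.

11279/12180

There are C(29,6) = 475020 possible draws.
By inclusion-exclusion on the complements, draws missing all red or all blue: C(16,6) + C(19,6) − C(6,6) = 8008 + 27132 − 1 = 35139.
So draws with at least one of each: 475020 − 35139 = 439881, probability 439881/475020 = 11279/12180.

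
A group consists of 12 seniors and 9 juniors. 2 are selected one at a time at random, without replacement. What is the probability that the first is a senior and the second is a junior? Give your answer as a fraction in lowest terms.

Multiply the conditional probabilities at each draw: 12/21 · 9/20 = 108/420 = 9/35.

9/35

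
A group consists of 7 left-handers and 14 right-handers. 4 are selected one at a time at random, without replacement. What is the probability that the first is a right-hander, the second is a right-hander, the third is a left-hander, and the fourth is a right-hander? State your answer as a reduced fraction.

91/855

Multiply the conditional probabilities at each draw: 14/21 · 13/20 · 7/19 · 12/18 = 15288/143640 = 91/855.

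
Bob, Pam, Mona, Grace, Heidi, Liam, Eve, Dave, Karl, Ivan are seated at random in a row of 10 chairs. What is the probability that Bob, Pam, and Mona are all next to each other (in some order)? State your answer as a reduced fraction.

1/15

There are 10! = 3628800 arrangements.
Treat the three as one block: 8! placements × 3! orders within the block = 40320·6 = 241920.
Probability = 241920/3628800 = 1/15.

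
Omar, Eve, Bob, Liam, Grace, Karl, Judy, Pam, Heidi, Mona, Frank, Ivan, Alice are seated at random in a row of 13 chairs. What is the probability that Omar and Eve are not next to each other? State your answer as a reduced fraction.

11/13

There are 13! = 6227020800 arrangements.
Arrangements with Omar and Eve adjacent: 2·12! = 958003200.
So not adjacent: 6227020800 − 958003200 = 5269017600, probability 5269017600/6227020800 = 11/13.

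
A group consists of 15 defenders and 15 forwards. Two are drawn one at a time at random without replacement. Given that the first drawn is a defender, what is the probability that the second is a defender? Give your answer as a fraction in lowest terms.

14/29

After removing one defender, 29 remain: 14 defenders and 15 forwards.
So the probability the next is a defender is 14/29.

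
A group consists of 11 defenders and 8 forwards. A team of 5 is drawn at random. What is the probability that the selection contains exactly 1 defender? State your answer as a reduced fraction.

385/5814

There are C(19,5) = 11628 ways to choose 5 from 19.
Selections with exactly 1 defender: choose 1 of the 11 defenders and 4 of the 8 forwards, C(11,1)·C(8,4) = 11·70 = 770.
Probability = 770/11628 = 385/5814.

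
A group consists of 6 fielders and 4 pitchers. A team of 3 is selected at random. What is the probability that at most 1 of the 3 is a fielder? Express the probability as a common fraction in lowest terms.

There are C(10,3) = 120 ways to choose the 3.
Favorable selections (at most 1 fielder): C(6,0)·C(4,3) + C(6,1)·C(4,2) = 4 + 36 = 40.
Probability = 40/120 = 1/3.

1/3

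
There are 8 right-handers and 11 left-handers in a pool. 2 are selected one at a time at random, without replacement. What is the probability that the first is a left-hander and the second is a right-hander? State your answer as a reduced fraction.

44/171

Multiply the conditional probabilities at each draw: 11/19 · 8/18 = 88/342 = 44/171.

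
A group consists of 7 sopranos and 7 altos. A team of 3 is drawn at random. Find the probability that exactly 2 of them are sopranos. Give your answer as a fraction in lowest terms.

21/52

Total number of selections: C(14,3) = 364.
Selections with exactly 2 sopranos: choose 2 of the 7 sopranos and 1 of the 7 altos, C(7,2)·C(7,1) = 21·7 = 147.
Probability = 147/364 = 21/52.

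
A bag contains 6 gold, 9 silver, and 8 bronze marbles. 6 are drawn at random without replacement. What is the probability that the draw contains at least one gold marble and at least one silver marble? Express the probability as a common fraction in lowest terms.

There are C(23,6) = 100947 possible draws.
By inclusion-exclusion on the complements, draws missing all gold or all silver: C(17,6) + C(14,6) − C(8,6) = 12376 + 3003 − 28 = 15351.
So draws with at least one of each: 100947 − 15351 = 85596, probability 85596/100947 = 4076/4807.

4076/4807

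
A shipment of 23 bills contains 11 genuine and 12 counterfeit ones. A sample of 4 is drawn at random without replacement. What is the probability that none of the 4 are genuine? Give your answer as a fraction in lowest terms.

There are C(23,4) = 8855 possible selections.
Selections with no genuine (all counterfeit): C(12,4) = 495.
Probability = 495/8855 = 9/161.

9/161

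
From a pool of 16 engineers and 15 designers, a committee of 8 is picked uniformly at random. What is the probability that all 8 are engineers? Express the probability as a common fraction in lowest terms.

There are C(31,8) = 7888725 possible selections.
Selections with all engineers: C(16,8) = 12870.
Probability = 12870/7888725 = 22/13485.

22/13485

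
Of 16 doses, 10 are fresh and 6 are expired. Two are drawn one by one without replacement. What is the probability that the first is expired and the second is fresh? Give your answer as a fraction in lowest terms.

1/4

Multiply the conditional probabilities at each draw: 6/16 · 10/15 = 60/240 = 1/4.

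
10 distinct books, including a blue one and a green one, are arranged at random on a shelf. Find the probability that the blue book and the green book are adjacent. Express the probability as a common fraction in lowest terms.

1/5

There are 10! = 3628800 arrangements.
Treat the blue book and the green book as a block: 9! arrangements of the blocks × 2 orders within the block = 2·362880 = 725760.
Probability = 725760/3628800 = 1/5.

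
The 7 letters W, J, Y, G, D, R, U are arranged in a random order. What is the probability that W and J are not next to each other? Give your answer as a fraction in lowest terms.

5/7

There are 7! = 5040 arrangements.
Arrangements with W and J adjacent: 2·6! = 1440.
So not adjacent: 5040 − 1440 = 3600, probability 3600/5040 = 5/7.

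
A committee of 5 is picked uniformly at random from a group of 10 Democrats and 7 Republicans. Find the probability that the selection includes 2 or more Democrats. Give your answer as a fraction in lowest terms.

There are C(17,5) = 6188 ways to choose the 5.
Count the complement (fewer than 2 Democrats): C(10,0)·C(7,5) + C(10,1)·C(7,4) = 21 + 350 = 371.
Probability = 1 − 371/6188 = 5817/6188 = 831/884.

831/884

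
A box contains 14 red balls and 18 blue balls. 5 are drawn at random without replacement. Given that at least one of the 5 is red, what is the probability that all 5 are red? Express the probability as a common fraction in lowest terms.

13/1252

Work in counts. Selections with at least one red: C(32,5) − C(18,5) = 201376 − 8568 = 192808.
Of those, selections where all 5 are red: C(14,5) = 2002.
Conditional probability = 2002/192808 = 13/1252.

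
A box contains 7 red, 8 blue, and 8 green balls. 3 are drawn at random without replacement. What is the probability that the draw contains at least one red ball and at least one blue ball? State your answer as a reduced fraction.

116/253

There are C(23,3) = 1771 possible draws.
By inclusion-exclusion on the complements, draws missing all red or all blue: C(16,3) + C(15,3) − C(8,3) = 560 + 455 − 56 = 959.
So draws with at least one of each: 1771 − 959 = 812, probability 812/1771 = 116/253.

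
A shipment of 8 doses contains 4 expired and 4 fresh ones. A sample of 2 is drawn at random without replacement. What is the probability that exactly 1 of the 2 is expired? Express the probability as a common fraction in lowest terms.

4/7

Total number of selections: C(8,2) = 28.
Selections with exactly 1 expired: choose 1 of the 4 expired and 1 of the 4 fresh, C(4,1)·C(4,1) = 4·4 = 16.
Probability = 16/28 = 4/7.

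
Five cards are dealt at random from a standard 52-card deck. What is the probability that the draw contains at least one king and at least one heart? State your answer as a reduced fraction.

229297/866320

There are C(52,5) = 2598960 possible draws.
By inclusion-exclusion on the complements, draws missing all kings or all hearts: C(48,5) + C(39,5) − C(36,5) = 1712304 + 575757 − 376992 = 1911069.
So draws with at least one of each: 2598960 − 1911069 = 687891, probability 687891/2598960 = 229297/866320.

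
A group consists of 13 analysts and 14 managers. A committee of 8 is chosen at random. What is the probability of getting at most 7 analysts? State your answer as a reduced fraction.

1724/1725

There are C(27,8) = 2220075 ways to choose the 8.
The complement is exactly 8 analysts: C(13,8)·C(14,0) = 1287.
Probability = 1 − 1287/2220075 = 2218788/2220075 = 1724/1725.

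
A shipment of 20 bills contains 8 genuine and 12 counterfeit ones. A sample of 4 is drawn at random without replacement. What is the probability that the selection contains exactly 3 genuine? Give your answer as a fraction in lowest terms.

224/1615

The sample space is all 4-subsets of the 20: C(20,4) = 4845.
Selections with exactly 3 genuine: choose 3 of the 8 genuine and 1 of the 12 counterfeit, C(8,3)·C(12,1) = 56·12 = 672.
Probability = 672/4845 = 224/1615.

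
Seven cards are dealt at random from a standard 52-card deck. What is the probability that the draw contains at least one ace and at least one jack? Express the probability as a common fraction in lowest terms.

3105873/16723070

There are C(52,7) = 133784560 possible draws.
By inclusion-exclusion on the complements, draws missing all aces or all jacks: C(48,7) + C(48,7) − C(44,7) = 73629072 + 73629072 − 38320568 = 108937576.
So draws with at least one of each: 133784560 − 108937576 = 24846984, probability 24846984/133784560 = 3105873/16723070.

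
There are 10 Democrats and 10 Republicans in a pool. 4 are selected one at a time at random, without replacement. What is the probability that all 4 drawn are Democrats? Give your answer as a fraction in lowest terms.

Multiply the conditional probabilities at each draw: 10/20 · 9/19 · 8/18 · 7/17 = 5040/116280 = 14/323.

14/323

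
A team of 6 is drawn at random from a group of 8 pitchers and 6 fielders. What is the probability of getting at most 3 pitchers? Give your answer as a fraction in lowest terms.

227/429

Total selections: C(14,6) = 3003.
Favorable selections (at most 3 pitchers): C(8,0)·C(6,6) + C(8,1)·C(6,5) + C(8,2)·C(6,4) + C(8,3)·C(6,3) = 1 + 48 + 420 + 1120 = 1589.
Probability = 1589/3003 = 227/429.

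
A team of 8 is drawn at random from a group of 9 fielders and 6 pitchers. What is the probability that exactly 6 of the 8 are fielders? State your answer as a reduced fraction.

28/143

Total number of selections: C(15,8) = 6435.
Selections with exactly 6 fielders: choose 6 of the 9 fielders and 2 of the 6 pitchers, C(9,6)·C(6,2) = 84·15 = 1260.
Probability = 1260/6435 = 28/143.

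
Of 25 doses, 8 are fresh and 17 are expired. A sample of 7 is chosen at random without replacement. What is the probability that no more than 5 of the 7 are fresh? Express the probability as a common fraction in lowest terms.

10914/10925

Total selections: C(25,7) = 480700.
Favorable selections (no more than 5 fresh): C(8,0)·C(17,7) + C(8,1)·C(17,6) + C(8,2)·C(17,5) + C(8,3)·C(17,4) + C(8,4)·C(17,3) + C(8,5)·C(17,2) = 19448 + 99008 + 173264 + 133280 + 47600 + 7616 = 480216.
Probability = 480216/480700 = 10914/10925.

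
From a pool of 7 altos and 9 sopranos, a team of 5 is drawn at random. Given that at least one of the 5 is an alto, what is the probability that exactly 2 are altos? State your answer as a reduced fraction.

42/101

Work in counts. Selections with at least one alto: C(16,5) − C(9,5) = 4368 − 126 = 4242.
Of those, selections where exactly 2 are altos: C(7,2)·C(9,3) = 21·84 = 1764.
Conditional probability = 1764/4242 = 42/101.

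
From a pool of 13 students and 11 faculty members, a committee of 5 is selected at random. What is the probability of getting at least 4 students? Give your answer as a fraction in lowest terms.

There are C(24,5) = 42504 ways to choose the 5.
Favorable selections (at least 4 students): C(13,4)·C(11,1) + C(13,5)·C(11,0) = 7865 + 1287 = 9152.
Probability = 9152/42504 = 104/483.

104/483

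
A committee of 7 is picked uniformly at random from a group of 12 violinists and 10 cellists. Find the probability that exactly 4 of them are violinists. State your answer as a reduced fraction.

There are C(22,7) = 170544 ways to choose 7 from 22.
Selections with exactly 4 violinists: choose 4 of the 12 violinists and 3 of the 10 cellists, C(12,4)·C(10,3) = 495·120 = 59400.
Probability = 59400/170544 = 225/646.

225/646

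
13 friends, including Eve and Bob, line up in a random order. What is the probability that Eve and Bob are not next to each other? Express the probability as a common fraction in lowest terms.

11/13

There are 13! = 6227020800 arrangements.
Arrangements with Eve and Bob adjacent: 2·12! = 958003200.
So not adjacent: 6227020800 − 958003200 = 5269017600, probability 5269017600/6227020800 = 11/13.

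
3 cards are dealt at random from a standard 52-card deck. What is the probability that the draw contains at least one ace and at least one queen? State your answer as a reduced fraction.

There are C(52,3) = 22100 possible draws.
By inclusion-exclusion on the complements, draws missing all aces or all queens: C(48,3) + C(48,3) − C(44,3) = 17296 + 17296 − 13244 = 21348.
So draws with at least one of each: 22100 − 21348 = 752, probability 752/22100 = 188/5525.

188/5525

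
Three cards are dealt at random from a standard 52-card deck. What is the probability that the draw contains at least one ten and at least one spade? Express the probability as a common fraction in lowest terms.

There are C(52,3) = 22100 possible draws.
By inclusion-exclusion on the complements, draws missing all tens or all spades: C(48,3) + C(39,3) − C(36,3) = 17296 + 9139 − 7140 = 19295.
So draws with at least one of each: 22100 − 19295 = 2805, probability 2805/22100 = 33/260.

33/260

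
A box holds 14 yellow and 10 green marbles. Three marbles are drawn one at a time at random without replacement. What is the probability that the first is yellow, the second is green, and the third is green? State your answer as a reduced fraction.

Multiply the conditional probabilities at each draw: 14/24 · 10/23 · 9/22 = 1260/12144 = 105/1012.

105/1012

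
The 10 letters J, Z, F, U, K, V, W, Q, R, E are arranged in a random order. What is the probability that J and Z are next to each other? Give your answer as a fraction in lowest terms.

1/5

There are 10! = 3628800 arrangements.
Treat J and Z as a block: 9! arrangements of the blocks × 2 orders within the block = 2·362880 = 725760.
Probability = 725760/3628800 = 1/5.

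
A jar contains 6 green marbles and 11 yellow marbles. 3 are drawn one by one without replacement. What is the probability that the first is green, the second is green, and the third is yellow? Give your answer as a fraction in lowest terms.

Multiply the conditional probabilities at each draw: 6/17 · 5/16 · 11/15 = 330/4080 = 11/136.

11/136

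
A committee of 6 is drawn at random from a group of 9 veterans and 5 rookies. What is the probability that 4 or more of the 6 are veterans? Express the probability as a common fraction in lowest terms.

There are C(14,6) = 3003 ways to choose the 6.
Favorable selections (4 or more veterans): C(9,4)·C(5,2) + C(9,5)·C(5,1) + C(9,6)·C(5,0) = 1260 + 630 + 84 = 1974.
Probability = 1974/3003 = 94/143.

94/143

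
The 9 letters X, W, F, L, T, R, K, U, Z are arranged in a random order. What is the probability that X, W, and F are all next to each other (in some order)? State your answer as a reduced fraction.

There are 9! = 362880 arrangements.
Treat the three as one block: 7! placements × 3! orders within the block = 5040·6 = 30240.
Probability = 30240/362880 = 1/12.

1/12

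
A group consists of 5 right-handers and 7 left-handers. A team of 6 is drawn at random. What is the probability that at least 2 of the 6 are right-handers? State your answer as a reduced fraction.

There are C(12,6) = 924 ways to choose the 6.
Count the complement (fewer than 2 right-handers): C(5,0)·C(7,6) + C(5,1)·C(7,5) = 7 + 105 = 112.
Probability = 1 − 112/924 = 812/924 = 29/33.

29/33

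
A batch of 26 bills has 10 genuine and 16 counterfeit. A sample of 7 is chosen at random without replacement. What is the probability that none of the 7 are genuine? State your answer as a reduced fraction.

There are C(26,7) = 657800 possible selections.
Selections with no genuine (all counterfeit): C(16,7) = 11440.
Probability = 11440/657800 = 2/115.

2/115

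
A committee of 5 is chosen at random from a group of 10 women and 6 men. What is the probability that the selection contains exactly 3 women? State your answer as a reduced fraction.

Total number of selections: C(16,5) = 4368.
Selections with exactly 3 women: choose 3 of the 10 women and 2 of the 6 men, C(10,3)·C(6,2) = 120·15 = 1800.
Probability = 1800/4368 = 75/182.

75/182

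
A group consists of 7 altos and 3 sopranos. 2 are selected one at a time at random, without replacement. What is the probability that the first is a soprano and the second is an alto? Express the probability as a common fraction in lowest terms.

Multiply the conditional probabilities at each draw: 3/10 · 7/9 = 21/90 = 7/30.

7/30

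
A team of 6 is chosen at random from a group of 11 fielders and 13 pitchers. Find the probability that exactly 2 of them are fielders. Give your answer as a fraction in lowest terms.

Total number of selections: C(24,6) = 134596.
Selections with exactly 2 fielders: choose 2 of the 11 fielders and 4 of the 13 pitchers, C(11,2)·C(13,4) = 55·715 = 39325.
Probability = 39325/134596 = 3575/12236.

3575/12236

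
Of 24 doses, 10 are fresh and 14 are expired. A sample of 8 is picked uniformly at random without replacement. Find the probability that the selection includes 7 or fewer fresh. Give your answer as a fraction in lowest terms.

81714/81719

Total selections: C(24,8) = 735471.
Favorable selections (7 or fewer fresh): C(10,0)·C(14,8) + C(10,1)·C(14,7) + C(10,2)·C(14,6) + C(10,3)·C(14,5) + C(10,4)·C(14,4) + C(10,5)·C(14,3) + C(10,6)·C(14,2) + C(10,7)·C(14,1) = 3003 + 34320 + 135135 + 240240 + 210210 + 91728 + 19110 + 1680 = 735426.
Probability = 735426/735471 = 81714/81719.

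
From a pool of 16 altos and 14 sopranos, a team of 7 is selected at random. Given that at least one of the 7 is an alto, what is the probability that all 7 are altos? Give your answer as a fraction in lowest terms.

55/9771

Work in counts. Selections with at least one alto: C(30,7) − C(14,7) = 2035800 − 3432 = 2032368.
Of those, selections where all 7 are altos: C(16,7) = 11440.
Conditional probability = 11440/2032368 = 55/9771.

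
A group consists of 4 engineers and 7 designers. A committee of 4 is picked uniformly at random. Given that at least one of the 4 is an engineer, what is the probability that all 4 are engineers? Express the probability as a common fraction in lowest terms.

Work in counts. Selections with at least one engineer: C(11,4) − C(7,4) = 330 − 35 = 295.
Of those, selections where all 4 are engineers: C(4,4) = 1.
Conditional probability = 1/295.

1/295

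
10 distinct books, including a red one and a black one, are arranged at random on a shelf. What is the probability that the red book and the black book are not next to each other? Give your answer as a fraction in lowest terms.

4/5

There are 10! = 3628800 arrangements.
Arrangements with the red book and the black book adjacent: 2·9! = 725760.
So not adjacent: 3628800 − 725760 = 2903040, probability 2903040/3628800 = 4/5.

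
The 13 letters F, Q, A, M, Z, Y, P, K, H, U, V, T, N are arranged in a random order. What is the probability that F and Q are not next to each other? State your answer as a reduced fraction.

There are 13! = 6227020800 arrangements.
Arrangements with F and Q adjacent: 2·12! = 958003200.
So not adjacent: 6227020800 − 958003200 = 5269017600, probability 5269017600/6227020800 = 11/13.

11/13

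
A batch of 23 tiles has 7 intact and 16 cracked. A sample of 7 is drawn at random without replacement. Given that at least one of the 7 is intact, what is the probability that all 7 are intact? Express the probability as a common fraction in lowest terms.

1/233717

Work in counts. Selections with at least one intact: C(23,7) − C(16,7) = 245157 − 11440 = 233717.
Of those, selections where all 7 are intact: C(7,7) = 1.
Conditional probability = 1/233717.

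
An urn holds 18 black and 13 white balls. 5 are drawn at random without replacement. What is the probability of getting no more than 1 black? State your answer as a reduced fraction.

1573/18879

Total selections: C(31,5) = 169911.
Favorable selections (no more than 1 black): C(18,0)·C(13,5) + C(18,1)·C(13,4) = 1287 + 12870 = 14157.
Probability = 14157/169911 = 1573/18879.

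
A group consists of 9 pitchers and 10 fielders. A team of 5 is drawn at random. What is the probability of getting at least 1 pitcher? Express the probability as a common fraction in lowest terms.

Total selections: C(19,5) = 11628.
The complement is all 5 are fielders: C(10,5) = 252.
Probability = 1 − 252/11628 = 11376/11628 = 316/323.

316/323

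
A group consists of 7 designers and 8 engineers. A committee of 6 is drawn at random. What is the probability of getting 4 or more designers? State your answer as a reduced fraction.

There are C(15,6) = 5005 ways to choose the 6.
Favorable selections (4 or more designers): C(7,4)·C(8,2) + C(7,5)·C(8,1) + C(7,6)·C(8,0) = 980 + 168 + 7 = 1155.
Probability = 1155/5005 = 3/13.

3/13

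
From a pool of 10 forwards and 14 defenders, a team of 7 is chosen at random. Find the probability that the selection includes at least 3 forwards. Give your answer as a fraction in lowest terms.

Total selections: C(24,7) = 346104.
Favorable selections (at least 3 forwards): C(10,3)·C(14,4) + C(10,4)·C(14,3) + C(10,5)·C(14,2) + C(10,6)·C(14,1) + C(10,7)·C(14,0) = 120120 + 76440 + 22932 + 2940 + 120 = 222552.
Probability = 222552/346104 = 281/437.

281/437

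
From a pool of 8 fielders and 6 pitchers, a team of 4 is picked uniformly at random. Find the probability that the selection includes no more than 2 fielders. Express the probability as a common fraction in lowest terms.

There are C(14,4) = 1001 ways to choose the 4.
Favorable selections (no more than 2 fielders): C(8,0)·C(6,4) + C(8,1)·C(6,3) + C(8,2)·C(6,2) = 15 + 160 + 420 = 595.
Probability = 595/1001 = 85/143.

85/143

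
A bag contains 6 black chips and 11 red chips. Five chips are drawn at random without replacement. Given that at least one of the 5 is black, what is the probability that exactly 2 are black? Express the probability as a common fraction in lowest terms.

2475/5726

Work in counts. Selections with at least one black: C(17,5) − C(11,5) = 6188 − 462 = 5726.
Of those, selections where exactly 2 are black: C(6,2)·C(11,3) = 15·165 = 2475.
Conditional probability = 2475/5726.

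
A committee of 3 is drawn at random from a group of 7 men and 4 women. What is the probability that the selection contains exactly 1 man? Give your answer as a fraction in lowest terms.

14/55

There are C(11,3) = 165 ways to choose 3 from 11.
Selections with exactly 1 man: choose 1 of the 7 men and 2 of the 4 women, C(7,1)·C(4,2) = 7·6 = 42.
Probability = 42/165 = 14/55.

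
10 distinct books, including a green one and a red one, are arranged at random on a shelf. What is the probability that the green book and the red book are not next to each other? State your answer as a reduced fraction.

There are 10! = 3628800 arrangements.
Arrangements with the green book and the red book adjacent: 2·9! = 725760.
So not adjacent: 3628800 − 725760 = 2903040, probability 2903040/3628800 = 4/5.

4/5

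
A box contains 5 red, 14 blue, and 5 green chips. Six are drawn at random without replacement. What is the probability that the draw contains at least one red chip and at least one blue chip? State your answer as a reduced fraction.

There are C(24,6) = 134596 possible draws.
By inclusion-exclusion on the complements, draws missing all red or all blue: C(19,6) + C(10,6) − C(5,6) = 27132 + 210 − 0 = 27342.
So draws with at least one of each: 134596 − 27342 = 107254, probability 107254/134596 = 7661/9614.

7661/9614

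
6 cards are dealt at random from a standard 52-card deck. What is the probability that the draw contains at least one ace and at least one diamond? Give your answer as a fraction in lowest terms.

There are C(52,6) = 20358520 possible draws.
By inclusion-exclusion on the complements, draws missing all aces or all diamonds: C(48,6) + C(39,6) − C(36,6) = 12271512 + 3262623 − 1947792 = 13586343.
So draws with at least one of each: 20358520 − 13586343 = 6772177, probability 6772177/20358520.

6772177/20358520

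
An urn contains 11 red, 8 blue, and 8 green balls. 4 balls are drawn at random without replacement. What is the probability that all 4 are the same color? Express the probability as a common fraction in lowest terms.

47/1755

There are C(27,4) = 17550 ways to draw 4 balls.
All same color: C(11,4) + C(8,4) + C(8,4) = 330 + 70 + 70 = 470.
Probability = 470/17550 = 47/1755.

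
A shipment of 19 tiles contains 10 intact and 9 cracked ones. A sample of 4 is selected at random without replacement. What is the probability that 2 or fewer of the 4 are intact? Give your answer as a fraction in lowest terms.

There are C(19,4) = 3876 ways to choose the 4.
Count the complement (more than 2 intact): C(10,3)·C(9,1) + C(10,4)·C(9,0) = 1080 + 210 = 1290.
Probability = 1 − 1290/3876 = 2586/3876 = 431/646.

431/646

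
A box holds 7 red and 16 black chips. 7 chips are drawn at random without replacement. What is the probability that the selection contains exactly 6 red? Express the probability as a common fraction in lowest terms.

The sample space is all 7-subsets of the 23: C(23,7) = 245157.
Selections with exactly 6 red: choose 6 of the 7 red and 1 of the 16 black, C(7,6)·C(16,1) = 7·16 = 112.
Probability = 112/245157.

112/245157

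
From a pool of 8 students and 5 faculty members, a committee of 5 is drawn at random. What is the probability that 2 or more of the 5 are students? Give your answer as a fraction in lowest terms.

There are C(13,5) = 1287 ways to choose the 5.
Favorable selections (2 or more students): C(8,2)·C(5,3) + C(8,3)·C(5,2) + C(8,4)·C(5,1) + C(8,5)·C(5,0) = 280 + 560 + 350 + 56 = 1246.
Probability = 1246/1287.

1246/1287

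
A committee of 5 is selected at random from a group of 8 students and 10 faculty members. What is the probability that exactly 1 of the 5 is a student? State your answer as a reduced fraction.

10/51

Total number of selections: C(18,5) = 8568.
Selections with exactly 1 student: choose 1 of the 8 students and 4 of the 10 faculty members, C(8,1)·C(10,4) = 8·210 = 1680.
Probability = 1680/8568 = 10/51.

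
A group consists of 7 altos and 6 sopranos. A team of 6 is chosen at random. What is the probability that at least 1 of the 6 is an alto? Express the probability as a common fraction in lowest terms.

1715/1716

There are C(13,6) = 1716 ways to choose the 6.
Favorable selections (at least 1 alto): C(7,1)·C(6,5) + C(7,2)·C(6,4) + C(7,3)·C(6,3) + C(7,4)·C(6,2) + C(7,5)·C(6,1) + C(7,6)·C(6,0) = 42 + 315 + 700 + 525 + 126 + 7 = 1715.
Probability = 1715/1716.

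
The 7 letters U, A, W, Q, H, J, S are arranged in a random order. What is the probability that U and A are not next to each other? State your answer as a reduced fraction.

There are 7! = 5040 arrangements.
Arrangements with U and A adjacent: 2·6! = 1440.
So not adjacent: 5040 − 1440 = 3600, probability 3600/5040 = 5/7.

5/7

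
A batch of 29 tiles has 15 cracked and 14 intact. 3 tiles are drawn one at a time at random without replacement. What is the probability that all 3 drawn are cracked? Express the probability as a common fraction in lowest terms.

Multiply the conditional probabilities at each draw: 15/29 · 14/28 · 13/27 = 2730/21924 = 65/522.

65/522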